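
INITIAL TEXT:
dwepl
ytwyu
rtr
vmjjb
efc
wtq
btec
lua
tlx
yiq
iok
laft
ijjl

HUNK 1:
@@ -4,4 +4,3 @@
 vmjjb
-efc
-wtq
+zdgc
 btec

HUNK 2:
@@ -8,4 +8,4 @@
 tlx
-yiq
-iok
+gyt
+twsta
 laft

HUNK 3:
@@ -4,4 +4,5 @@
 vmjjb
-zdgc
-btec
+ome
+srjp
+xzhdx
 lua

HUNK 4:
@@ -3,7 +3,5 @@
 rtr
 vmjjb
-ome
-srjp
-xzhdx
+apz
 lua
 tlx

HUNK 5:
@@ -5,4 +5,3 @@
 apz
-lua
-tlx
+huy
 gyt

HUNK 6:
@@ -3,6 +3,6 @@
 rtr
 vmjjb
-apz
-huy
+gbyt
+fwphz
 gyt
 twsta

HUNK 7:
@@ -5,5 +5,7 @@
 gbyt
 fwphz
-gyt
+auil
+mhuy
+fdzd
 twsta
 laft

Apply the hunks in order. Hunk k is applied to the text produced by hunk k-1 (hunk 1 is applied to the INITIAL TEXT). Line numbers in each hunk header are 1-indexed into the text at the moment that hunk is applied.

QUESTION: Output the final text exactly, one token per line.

Answer: dwepl
ytwyu
rtr
vmjjb
gbyt
fwphz
auil
mhuy
fdzd
twsta
laft
ijjl

Derivation:
Hunk 1: at line 4 remove [efc,wtq] add [zdgc] -> 12 lines: dwepl ytwyu rtr vmjjb zdgc btec lua tlx yiq iok laft ijjl
Hunk 2: at line 8 remove [yiq,iok] add [gyt,twsta] -> 12 lines: dwepl ytwyu rtr vmjjb zdgc btec lua tlx gyt twsta laft ijjl
Hunk 3: at line 4 remove [zdgc,btec] add [ome,srjp,xzhdx] -> 13 lines: dwepl ytwyu rtr vmjjb ome srjp xzhdx lua tlx gyt twsta laft ijjl
Hunk 4: at line 3 remove [ome,srjp,xzhdx] add [apz] -> 11 lines: dwepl ytwyu rtr vmjjb apz lua tlx gyt twsta laft ijjl
Hunk 5: at line 5 remove [lua,tlx] add [huy] -> 10 lines: dwepl ytwyu rtr vmjjb apz huy gyt twsta laft ijjl
Hunk 6: at line 3 remove [apz,huy] add [gbyt,fwphz] -> 10 lines: dwepl ytwyu rtr vmjjb gbyt fwphz gyt twsta laft ijjl
Hunk 7: at line 5 remove [gyt] add [auil,mhuy,fdzd] -> 12 lines: dwepl ytwyu rtr vmjjb gbyt fwphz auil mhuy fdzd twsta laft ijjl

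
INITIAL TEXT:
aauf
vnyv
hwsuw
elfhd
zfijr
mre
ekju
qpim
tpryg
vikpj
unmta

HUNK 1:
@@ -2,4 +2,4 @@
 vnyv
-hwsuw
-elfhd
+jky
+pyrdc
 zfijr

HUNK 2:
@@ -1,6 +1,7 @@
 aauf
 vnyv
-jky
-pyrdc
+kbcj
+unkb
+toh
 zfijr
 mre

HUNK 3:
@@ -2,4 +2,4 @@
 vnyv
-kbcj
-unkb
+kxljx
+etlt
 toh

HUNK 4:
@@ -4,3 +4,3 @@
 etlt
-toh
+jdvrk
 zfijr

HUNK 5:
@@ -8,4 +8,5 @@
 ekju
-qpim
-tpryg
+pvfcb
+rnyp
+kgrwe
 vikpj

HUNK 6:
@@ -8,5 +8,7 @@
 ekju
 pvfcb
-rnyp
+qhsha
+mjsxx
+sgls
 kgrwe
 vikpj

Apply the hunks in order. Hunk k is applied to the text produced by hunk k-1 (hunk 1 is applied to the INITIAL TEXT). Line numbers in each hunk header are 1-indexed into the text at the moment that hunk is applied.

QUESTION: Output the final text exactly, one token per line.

Hunk 1: at line 2 remove [hwsuw,elfhd] add [jky,pyrdc] -> 11 lines: aauf vnyv jky pyrdc zfijr mre ekju qpim tpryg vikpj unmta
Hunk 2: at line 1 remove [jky,pyrdc] add [kbcj,unkb,toh] -> 12 lines: aauf vnyv kbcj unkb toh zfijr mre ekju qpim tpryg vikpj unmta
Hunk 3: at line 2 remove [kbcj,unkb] add [kxljx,etlt] -> 12 lines: aauf vnyv kxljx etlt toh zfijr mre ekju qpim tpryg vikpj unmta
Hunk 4: at line 4 remove [toh] add [jdvrk] -> 12 lines: aauf vnyv kxljx etlt jdvrk zfijr mre ekju qpim tpryg vikpj unmta
Hunk 5: at line 8 remove [qpim,tpryg] add [pvfcb,rnyp,kgrwe] -> 13 lines: aauf vnyv kxljx etlt jdvrk zfijr mre ekju pvfcb rnyp kgrwe vikpj unmta
Hunk 6: at line 8 remove [rnyp] add [qhsha,mjsxx,sgls] -> 15 lines: aauf vnyv kxljx etlt jdvrk zfijr mre ekju pvfcb qhsha mjsxx sgls kgrwe vikpj unmta

Answer: aauf
vnyv
kxljx
etlt
jdvrk
zfijr
mre
ekju
pvfcb
qhsha
mjsxx
sgls
kgrwe
vikpj
unmta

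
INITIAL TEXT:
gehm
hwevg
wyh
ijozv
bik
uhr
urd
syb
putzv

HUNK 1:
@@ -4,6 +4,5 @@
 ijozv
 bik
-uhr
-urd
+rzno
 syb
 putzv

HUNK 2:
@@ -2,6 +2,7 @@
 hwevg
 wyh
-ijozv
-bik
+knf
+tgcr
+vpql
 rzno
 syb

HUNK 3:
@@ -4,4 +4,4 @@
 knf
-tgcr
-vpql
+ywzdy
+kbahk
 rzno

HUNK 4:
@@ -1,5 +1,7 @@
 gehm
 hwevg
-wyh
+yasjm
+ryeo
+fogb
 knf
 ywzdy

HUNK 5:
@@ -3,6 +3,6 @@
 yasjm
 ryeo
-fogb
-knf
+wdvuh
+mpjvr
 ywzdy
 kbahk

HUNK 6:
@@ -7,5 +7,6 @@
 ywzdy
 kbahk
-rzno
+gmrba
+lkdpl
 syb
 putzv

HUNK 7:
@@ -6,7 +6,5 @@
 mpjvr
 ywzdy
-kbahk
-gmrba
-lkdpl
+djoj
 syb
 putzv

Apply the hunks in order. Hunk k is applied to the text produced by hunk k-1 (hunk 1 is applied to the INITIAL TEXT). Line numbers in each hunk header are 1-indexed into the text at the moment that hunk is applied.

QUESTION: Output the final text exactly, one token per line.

Answer: gehm
hwevg
yasjm
ryeo
wdvuh
mpjvr
ywzdy
djoj
syb
putzv

Derivation:
Hunk 1: at line 4 remove [uhr,urd] add [rzno] -> 8 lines: gehm hwevg wyh ijozv bik rzno syb putzv
Hunk 2: at line 2 remove [ijozv,bik] add [knf,tgcr,vpql] -> 9 lines: gehm hwevg wyh knf tgcr vpql rzno syb putzv
Hunk 3: at line 4 remove [tgcr,vpql] add [ywzdy,kbahk] -> 9 lines: gehm hwevg wyh knf ywzdy kbahk rzno syb putzv
Hunk 4: at line 1 remove [wyh] add [yasjm,ryeo,fogb] -> 11 lines: gehm hwevg yasjm ryeo fogb knf ywzdy kbahk rzno syb putzv
Hunk 5: at line 3 remove [fogb,knf] add [wdvuh,mpjvr] -> 11 lines: gehm hwevg yasjm ryeo wdvuh mpjvr ywzdy kbahk rzno syb putzv
Hunk 6: at line 7 remove [rzno] add [gmrba,lkdpl] -> 12 lines: gehm hwevg yasjm ryeo wdvuh mpjvr ywzdy kbahk gmrba lkdpl syb putzv
Hunk 7: at line 6 remove [kbahk,gmrba,lkdpl] add [djoj] -> 10 lines: gehm hwevg yasjm ryeo wdvuh mpjvr ywzdy djoj syb putzv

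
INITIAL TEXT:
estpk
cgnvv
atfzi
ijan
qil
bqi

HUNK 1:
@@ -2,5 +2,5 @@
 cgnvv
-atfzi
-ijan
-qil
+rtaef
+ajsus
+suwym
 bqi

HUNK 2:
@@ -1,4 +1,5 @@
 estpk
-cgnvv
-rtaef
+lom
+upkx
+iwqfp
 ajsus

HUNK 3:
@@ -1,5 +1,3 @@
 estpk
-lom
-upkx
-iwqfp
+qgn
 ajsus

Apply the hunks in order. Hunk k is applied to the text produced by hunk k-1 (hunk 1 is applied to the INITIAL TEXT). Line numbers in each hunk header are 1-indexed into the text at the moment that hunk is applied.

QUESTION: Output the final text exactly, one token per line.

Answer: estpk
qgn
ajsus
suwym
bqi

Derivation:
Hunk 1: at line 2 remove [atfzi,ijan,qil] add [rtaef,ajsus,suwym] -> 6 lines: estpk cgnvv rtaef ajsus suwym bqi
Hunk 2: at line 1 remove [cgnvv,rtaef] add [lom,upkx,iwqfp] -> 7 lines: estpk lom upkx iwqfp ajsus suwym bqi
Hunk 3: at line 1 remove [lom,upkx,iwqfp] add [qgn] -> 5 lines: estpk qgn ajsus suwym bqi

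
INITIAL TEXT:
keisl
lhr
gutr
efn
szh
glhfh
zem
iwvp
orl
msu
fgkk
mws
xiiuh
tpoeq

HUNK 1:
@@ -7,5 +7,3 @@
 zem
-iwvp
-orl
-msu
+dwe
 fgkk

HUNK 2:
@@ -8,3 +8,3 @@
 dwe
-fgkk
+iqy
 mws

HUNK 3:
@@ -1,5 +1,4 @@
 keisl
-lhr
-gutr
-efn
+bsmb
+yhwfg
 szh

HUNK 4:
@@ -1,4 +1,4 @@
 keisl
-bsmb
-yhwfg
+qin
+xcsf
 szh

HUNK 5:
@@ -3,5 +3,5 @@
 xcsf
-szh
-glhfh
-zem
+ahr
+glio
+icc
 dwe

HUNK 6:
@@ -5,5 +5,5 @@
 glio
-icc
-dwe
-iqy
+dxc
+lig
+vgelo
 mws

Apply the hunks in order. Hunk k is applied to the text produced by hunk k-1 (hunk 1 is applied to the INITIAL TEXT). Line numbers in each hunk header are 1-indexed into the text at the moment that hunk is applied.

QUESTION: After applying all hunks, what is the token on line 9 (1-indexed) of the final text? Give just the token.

Hunk 1: at line 7 remove [iwvp,orl,msu] add [dwe] -> 12 lines: keisl lhr gutr efn szh glhfh zem dwe fgkk mws xiiuh tpoeq
Hunk 2: at line 8 remove [fgkk] add [iqy] -> 12 lines: keisl lhr gutr efn szh glhfh zem dwe iqy mws xiiuh tpoeq
Hunk 3: at line 1 remove [lhr,gutr,efn] add [bsmb,yhwfg] -> 11 lines: keisl bsmb yhwfg szh glhfh zem dwe iqy mws xiiuh tpoeq
Hunk 4: at line 1 remove [bsmb,yhwfg] add [qin,xcsf] -> 11 lines: keisl qin xcsf szh glhfh zem dwe iqy mws xiiuh tpoeq
Hunk 5: at line 3 remove [szh,glhfh,zem] add [ahr,glio,icc] -> 11 lines: keisl qin xcsf ahr glio icc dwe iqy mws xiiuh tpoeq
Hunk 6: at line 5 remove [icc,dwe,iqy] add [dxc,lig,vgelo] -> 11 lines: keisl qin xcsf ahr glio dxc lig vgelo mws xiiuh tpoeq
Final line 9: mws

Answer: mws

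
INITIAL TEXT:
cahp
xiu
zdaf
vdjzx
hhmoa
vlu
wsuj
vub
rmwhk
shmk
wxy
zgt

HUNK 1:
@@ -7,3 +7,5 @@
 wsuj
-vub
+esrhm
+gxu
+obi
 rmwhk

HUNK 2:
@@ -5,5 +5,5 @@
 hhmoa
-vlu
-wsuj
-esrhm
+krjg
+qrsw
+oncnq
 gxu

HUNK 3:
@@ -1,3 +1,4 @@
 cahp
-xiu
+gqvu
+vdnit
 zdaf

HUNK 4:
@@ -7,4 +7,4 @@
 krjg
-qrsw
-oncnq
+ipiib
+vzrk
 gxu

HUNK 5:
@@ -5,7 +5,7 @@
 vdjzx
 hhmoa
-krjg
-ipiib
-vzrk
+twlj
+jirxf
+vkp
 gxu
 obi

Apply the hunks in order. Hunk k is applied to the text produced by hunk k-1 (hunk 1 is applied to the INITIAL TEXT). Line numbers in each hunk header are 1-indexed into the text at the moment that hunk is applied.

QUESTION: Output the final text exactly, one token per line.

Answer: cahp
gqvu
vdnit
zdaf
vdjzx
hhmoa
twlj
jirxf
vkp
gxu
obi
rmwhk
shmk
wxy
zgt

Derivation:
Hunk 1: at line 7 remove [vub] add [esrhm,gxu,obi] -> 14 lines: cahp xiu zdaf vdjzx hhmoa vlu wsuj esrhm gxu obi rmwhk shmk wxy zgt
Hunk 2: at line 5 remove [vlu,wsuj,esrhm] add [krjg,qrsw,oncnq] -> 14 lines: cahp xiu zdaf vdjzx hhmoa krjg qrsw oncnq gxu obi rmwhk shmk wxy zgt
Hunk 3: at line 1 remove [xiu] add [gqvu,vdnit] -> 15 lines: cahp gqvu vdnit zdaf vdjzx hhmoa krjg qrsw oncnq gxu obi rmwhk shmk wxy zgt
Hunk 4: at line 7 remove [qrsw,oncnq] add [ipiib,vzrk] -> 15 lines: cahp gqvu vdnit zdaf vdjzx hhmoa krjg ipiib vzrk gxu obi rmwhk shmk wxy zgt
Hunk 5: at line 5 remove [krjg,ipiib,vzrk] add [twlj,jirxf,vkp] -> 15 lines: cahp gqvu vdnit zdaf vdjzx hhmoa twlj jirxf vkp gxu obi rmwhk shmk wxy zgt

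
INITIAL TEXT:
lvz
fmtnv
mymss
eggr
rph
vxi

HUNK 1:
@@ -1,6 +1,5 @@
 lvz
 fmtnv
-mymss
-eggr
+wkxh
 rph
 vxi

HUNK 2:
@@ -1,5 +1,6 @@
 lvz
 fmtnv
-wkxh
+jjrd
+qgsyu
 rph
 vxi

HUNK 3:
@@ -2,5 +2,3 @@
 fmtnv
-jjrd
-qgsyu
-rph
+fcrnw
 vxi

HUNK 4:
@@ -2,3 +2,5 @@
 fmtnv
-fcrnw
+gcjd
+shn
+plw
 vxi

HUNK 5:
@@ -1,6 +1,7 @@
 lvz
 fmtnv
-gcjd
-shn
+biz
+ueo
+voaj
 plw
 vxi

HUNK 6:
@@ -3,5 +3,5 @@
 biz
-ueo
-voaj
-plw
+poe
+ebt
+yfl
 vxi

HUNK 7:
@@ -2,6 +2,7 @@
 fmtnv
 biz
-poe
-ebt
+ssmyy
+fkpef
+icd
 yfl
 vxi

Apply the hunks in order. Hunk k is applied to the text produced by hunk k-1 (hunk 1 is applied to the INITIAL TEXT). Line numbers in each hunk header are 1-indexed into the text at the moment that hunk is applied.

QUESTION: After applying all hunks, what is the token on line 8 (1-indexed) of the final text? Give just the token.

Answer: vxi

Derivation:
Hunk 1: at line 1 remove [mymss,eggr] add [wkxh] -> 5 lines: lvz fmtnv wkxh rph vxi
Hunk 2: at line 1 remove [wkxh] add [jjrd,qgsyu] -> 6 lines: lvz fmtnv jjrd qgsyu rph vxi
Hunk 3: at line 2 remove [jjrd,qgsyu,rph] add [fcrnw] -> 4 lines: lvz fmtnv fcrnw vxi
Hunk 4: at line 2 remove [fcrnw] add [gcjd,shn,plw] -> 6 lines: lvz fmtnv gcjd shn plw vxi
Hunk 5: at line 1 remove [gcjd,shn] add [biz,ueo,voaj] -> 7 lines: lvz fmtnv biz ueo voaj plw vxi
Hunk 6: at line 3 remove [ueo,voaj,plw] add [poe,ebt,yfl] -> 7 lines: lvz fmtnv biz poe ebt yfl vxi
Hunk 7: at line 2 remove [poe,ebt] add [ssmyy,fkpef,icd] -> 8 lines: lvz fmtnv biz ssmyy fkpef icd yfl vxi
Final line 8: vxi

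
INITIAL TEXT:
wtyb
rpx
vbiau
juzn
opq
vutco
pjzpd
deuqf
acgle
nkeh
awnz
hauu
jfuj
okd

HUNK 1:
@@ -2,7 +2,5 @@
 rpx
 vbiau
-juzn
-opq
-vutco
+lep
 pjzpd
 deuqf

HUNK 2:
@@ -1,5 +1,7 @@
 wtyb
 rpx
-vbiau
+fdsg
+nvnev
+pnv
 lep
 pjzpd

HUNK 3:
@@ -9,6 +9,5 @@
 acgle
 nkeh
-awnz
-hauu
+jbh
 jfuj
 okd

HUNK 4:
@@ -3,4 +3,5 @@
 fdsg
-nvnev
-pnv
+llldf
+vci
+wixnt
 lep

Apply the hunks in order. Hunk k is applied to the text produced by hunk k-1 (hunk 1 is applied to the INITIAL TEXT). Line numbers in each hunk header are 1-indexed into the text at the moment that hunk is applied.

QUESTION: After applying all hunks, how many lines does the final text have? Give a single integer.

Answer: 14

Derivation:
Hunk 1: at line 2 remove [juzn,opq,vutco] add [lep] -> 12 lines: wtyb rpx vbiau lep pjzpd deuqf acgle nkeh awnz hauu jfuj okd
Hunk 2: at line 1 remove [vbiau] add [fdsg,nvnev,pnv] -> 14 lines: wtyb rpx fdsg nvnev pnv lep pjzpd deuqf acgle nkeh awnz hauu jfuj okd
Hunk 3: at line 9 remove [awnz,hauu] add [jbh] -> 13 lines: wtyb rpx fdsg nvnev pnv lep pjzpd deuqf acgle nkeh jbh jfuj okd
Hunk 4: at line 3 remove [nvnev,pnv] add [llldf,vci,wixnt] -> 14 lines: wtyb rpx fdsg llldf vci wixnt lep pjzpd deuqf acgle nkeh jbh jfuj okd
Final line count: 14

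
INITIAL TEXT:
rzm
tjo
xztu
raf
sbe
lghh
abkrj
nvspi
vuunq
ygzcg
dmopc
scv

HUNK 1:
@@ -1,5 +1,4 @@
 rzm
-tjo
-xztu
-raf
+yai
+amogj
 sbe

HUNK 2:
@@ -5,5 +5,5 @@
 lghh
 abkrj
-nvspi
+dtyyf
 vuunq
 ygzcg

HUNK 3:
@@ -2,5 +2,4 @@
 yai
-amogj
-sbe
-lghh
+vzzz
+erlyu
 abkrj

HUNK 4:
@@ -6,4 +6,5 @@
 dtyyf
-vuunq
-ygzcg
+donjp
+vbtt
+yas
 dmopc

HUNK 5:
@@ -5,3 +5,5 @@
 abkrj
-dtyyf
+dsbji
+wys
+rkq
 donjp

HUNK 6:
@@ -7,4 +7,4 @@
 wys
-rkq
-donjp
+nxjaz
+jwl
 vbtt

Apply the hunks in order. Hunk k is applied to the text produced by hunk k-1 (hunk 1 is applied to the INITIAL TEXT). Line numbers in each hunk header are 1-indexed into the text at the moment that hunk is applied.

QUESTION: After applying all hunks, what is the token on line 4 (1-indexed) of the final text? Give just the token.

Answer: erlyu

Derivation:
Hunk 1: at line 1 remove [tjo,xztu,raf] add [yai,amogj] -> 11 lines: rzm yai amogj sbe lghh abkrj nvspi vuunq ygzcg dmopc scv
Hunk 2: at line 5 remove [nvspi] add [dtyyf] -> 11 lines: rzm yai amogj sbe lghh abkrj dtyyf vuunq ygzcg dmopc scv
Hunk 3: at line 2 remove [amogj,sbe,lghh] add [vzzz,erlyu] -> 10 lines: rzm yai vzzz erlyu abkrj dtyyf vuunq ygzcg dmopc scv
Hunk 4: at line 6 remove [vuunq,ygzcg] add [donjp,vbtt,yas] -> 11 lines: rzm yai vzzz erlyu abkrj dtyyf donjp vbtt yas dmopc scv
Hunk 5: at line 5 remove [dtyyf] add [dsbji,wys,rkq] -> 13 lines: rzm yai vzzz erlyu abkrj dsbji wys rkq donjp vbtt yas dmopc scv
Hunk 6: at line 7 remove [rkq,donjp] add [nxjaz,jwl] -> 13 lines: rzm yai vzzz erlyu abkrj dsbji wys nxjaz jwl vbtt yas dmopc scv
Final line 4: erlyu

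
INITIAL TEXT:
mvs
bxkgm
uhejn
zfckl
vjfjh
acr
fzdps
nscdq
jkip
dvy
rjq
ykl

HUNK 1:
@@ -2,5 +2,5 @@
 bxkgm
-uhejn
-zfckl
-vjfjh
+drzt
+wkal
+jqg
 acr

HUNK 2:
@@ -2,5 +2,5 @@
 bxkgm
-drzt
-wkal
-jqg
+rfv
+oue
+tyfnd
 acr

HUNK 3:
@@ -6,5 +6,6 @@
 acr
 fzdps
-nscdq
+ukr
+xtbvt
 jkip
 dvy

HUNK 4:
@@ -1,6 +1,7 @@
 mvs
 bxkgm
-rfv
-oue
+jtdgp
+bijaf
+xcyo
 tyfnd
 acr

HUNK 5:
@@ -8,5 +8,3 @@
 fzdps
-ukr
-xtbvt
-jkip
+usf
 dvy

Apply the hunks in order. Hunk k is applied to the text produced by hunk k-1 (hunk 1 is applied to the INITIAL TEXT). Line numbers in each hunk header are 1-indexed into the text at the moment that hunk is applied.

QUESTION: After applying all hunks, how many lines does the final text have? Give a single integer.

Answer: 12

Derivation:
Hunk 1: at line 2 remove [uhejn,zfckl,vjfjh] add [drzt,wkal,jqg] -> 12 lines: mvs bxkgm drzt wkal jqg acr fzdps nscdq jkip dvy rjq ykl
Hunk 2: at line 2 remove [drzt,wkal,jqg] add [rfv,oue,tyfnd] -> 12 lines: mvs bxkgm rfv oue tyfnd acr fzdps nscdq jkip dvy rjq ykl
Hunk 3: at line 6 remove [nscdq] add [ukr,xtbvt] -> 13 lines: mvs bxkgm rfv oue tyfnd acr fzdps ukr xtbvt jkip dvy rjq ykl
Hunk 4: at line 1 remove [rfv,oue] add [jtdgp,bijaf,xcyo] -> 14 lines: mvs bxkgm jtdgp bijaf xcyo tyfnd acr fzdps ukr xtbvt jkip dvy rjq ykl
Hunk 5: at line 8 remove [ukr,xtbvt,jkip] add [usf] -> 12 lines: mvs bxkgm jtdgp bijaf xcyo tyfnd acr fzdps usf dvy rjq ykl
Final line count: 12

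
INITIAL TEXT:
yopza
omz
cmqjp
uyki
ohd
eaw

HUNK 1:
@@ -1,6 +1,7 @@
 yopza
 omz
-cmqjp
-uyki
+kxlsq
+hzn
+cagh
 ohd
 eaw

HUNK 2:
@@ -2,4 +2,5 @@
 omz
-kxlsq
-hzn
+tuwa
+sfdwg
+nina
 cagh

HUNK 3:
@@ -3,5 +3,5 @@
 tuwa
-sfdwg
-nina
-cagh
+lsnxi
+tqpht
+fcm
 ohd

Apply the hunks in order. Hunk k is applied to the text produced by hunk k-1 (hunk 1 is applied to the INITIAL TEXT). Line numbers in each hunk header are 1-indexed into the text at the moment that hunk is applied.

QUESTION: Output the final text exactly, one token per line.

Answer: yopza
omz
tuwa
lsnxi
tqpht
fcm
ohd
eaw

Derivation:
Hunk 1: at line 1 remove [cmqjp,uyki] add [kxlsq,hzn,cagh] -> 7 lines: yopza omz kxlsq hzn cagh ohd eaw
Hunk 2: at line 2 remove [kxlsq,hzn] add [tuwa,sfdwg,nina] -> 8 lines: yopza omz tuwa sfdwg nina cagh ohd eaw
Hunk 3: at line 3 remove [sfdwg,nina,cagh] add [lsnxi,tqpht,fcm] -> 8 lines: yopza omz tuwa lsnxi tqpht fcm ohd eaw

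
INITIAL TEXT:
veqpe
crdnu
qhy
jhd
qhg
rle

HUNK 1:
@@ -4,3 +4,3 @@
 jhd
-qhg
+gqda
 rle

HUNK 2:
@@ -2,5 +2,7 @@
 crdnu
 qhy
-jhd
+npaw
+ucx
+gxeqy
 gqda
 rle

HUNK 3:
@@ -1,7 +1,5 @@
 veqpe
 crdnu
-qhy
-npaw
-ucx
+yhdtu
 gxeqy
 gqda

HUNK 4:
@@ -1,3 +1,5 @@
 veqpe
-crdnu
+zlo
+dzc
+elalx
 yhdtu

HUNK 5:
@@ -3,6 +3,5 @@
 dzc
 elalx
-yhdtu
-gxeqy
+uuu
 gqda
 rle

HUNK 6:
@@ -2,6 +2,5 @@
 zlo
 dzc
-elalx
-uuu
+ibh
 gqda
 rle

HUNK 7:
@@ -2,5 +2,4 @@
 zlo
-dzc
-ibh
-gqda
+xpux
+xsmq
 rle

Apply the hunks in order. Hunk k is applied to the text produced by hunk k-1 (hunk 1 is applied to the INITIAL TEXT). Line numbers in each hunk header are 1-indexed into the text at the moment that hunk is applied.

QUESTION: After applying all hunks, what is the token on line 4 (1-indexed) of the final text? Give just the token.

Hunk 1: at line 4 remove [qhg] add [gqda] -> 6 lines: veqpe crdnu qhy jhd gqda rle
Hunk 2: at line 2 remove [jhd] add [npaw,ucx,gxeqy] -> 8 lines: veqpe crdnu qhy npaw ucx gxeqy gqda rle
Hunk 3: at line 1 remove [qhy,npaw,ucx] add [yhdtu] -> 6 lines: veqpe crdnu yhdtu gxeqy gqda rle
Hunk 4: at line 1 remove [crdnu] add [zlo,dzc,elalx] -> 8 lines: veqpe zlo dzc elalx yhdtu gxeqy gqda rle
Hunk 5: at line 3 remove [yhdtu,gxeqy] add [uuu] -> 7 lines: veqpe zlo dzc elalx uuu gqda rle
Hunk 6: at line 2 remove [elalx,uuu] add [ibh] -> 6 lines: veqpe zlo dzc ibh gqda rle
Hunk 7: at line 2 remove [dzc,ibh,gqda] add [xpux,xsmq] -> 5 lines: veqpe zlo xpux xsmq rle
Final line 4: xsmq

Answer: xsmq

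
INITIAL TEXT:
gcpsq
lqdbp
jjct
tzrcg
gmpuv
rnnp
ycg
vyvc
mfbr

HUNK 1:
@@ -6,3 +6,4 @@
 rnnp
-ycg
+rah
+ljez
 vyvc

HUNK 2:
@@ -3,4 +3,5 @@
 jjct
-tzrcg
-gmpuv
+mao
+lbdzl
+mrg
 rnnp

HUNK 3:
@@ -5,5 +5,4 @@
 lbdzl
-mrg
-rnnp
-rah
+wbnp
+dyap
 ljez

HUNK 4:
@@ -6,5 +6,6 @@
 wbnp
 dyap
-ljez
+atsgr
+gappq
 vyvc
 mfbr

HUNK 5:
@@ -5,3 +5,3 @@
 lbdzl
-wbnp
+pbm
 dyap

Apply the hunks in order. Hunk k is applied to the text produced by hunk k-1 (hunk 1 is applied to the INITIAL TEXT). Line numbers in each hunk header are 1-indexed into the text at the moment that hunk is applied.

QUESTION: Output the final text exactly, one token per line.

Answer: gcpsq
lqdbp
jjct
mao
lbdzl
pbm
dyap
atsgr
gappq
vyvc
mfbr

Derivation:
Hunk 1: at line 6 remove [ycg] add [rah,ljez] -> 10 lines: gcpsq lqdbp jjct tzrcg gmpuv rnnp rah ljez vyvc mfbr
Hunk 2: at line 3 remove [tzrcg,gmpuv] add [mao,lbdzl,mrg] -> 11 lines: gcpsq lqdbp jjct mao lbdzl mrg rnnp rah ljez vyvc mfbr
Hunk 3: at line 5 remove [mrg,rnnp,rah] add [wbnp,dyap] -> 10 lines: gcpsq lqdbp jjct mao lbdzl wbnp dyap ljez vyvc mfbr
Hunk 4: at line 6 remove [ljez] add [atsgr,gappq] -> 11 lines: gcpsq lqdbp jjct mao lbdzl wbnp dyap atsgr gappq vyvc mfbr
Hunk 5: at line 5 remove [wbnp] add [pbm] -> 11 lines: gcpsq lqdbp jjct mao lbdzl pbm dyap atsgr gappq vyvc mfbr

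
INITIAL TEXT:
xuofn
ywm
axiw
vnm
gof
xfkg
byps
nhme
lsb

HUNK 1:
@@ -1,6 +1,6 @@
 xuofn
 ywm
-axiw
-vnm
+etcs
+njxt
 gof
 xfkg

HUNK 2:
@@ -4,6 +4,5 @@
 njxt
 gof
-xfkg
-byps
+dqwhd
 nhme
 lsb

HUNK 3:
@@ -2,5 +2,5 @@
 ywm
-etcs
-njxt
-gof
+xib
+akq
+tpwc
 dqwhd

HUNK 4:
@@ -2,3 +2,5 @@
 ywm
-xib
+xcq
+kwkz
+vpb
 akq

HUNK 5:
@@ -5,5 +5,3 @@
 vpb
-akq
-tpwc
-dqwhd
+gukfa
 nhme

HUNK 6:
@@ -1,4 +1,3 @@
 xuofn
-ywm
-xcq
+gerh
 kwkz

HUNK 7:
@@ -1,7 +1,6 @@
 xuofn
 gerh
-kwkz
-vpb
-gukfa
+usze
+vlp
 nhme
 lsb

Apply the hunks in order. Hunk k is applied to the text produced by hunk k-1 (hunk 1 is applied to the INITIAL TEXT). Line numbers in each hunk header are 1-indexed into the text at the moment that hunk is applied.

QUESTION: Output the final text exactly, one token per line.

Answer: xuofn
gerh
usze
vlp
nhme
lsb

Derivation:
Hunk 1: at line 1 remove [axiw,vnm] add [etcs,njxt] -> 9 lines: xuofn ywm etcs njxt gof xfkg byps nhme lsb
Hunk 2: at line 4 remove [xfkg,byps] add [dqwhd] -> 8 lines: xuofn ywm etcs njxt gof dqwhd nhme lsb
Hunk 3: at line 2 remove [etcs,njxt,gof] add [xib,akq,tpwc] -> 8 lines: xuofn ywm xib akq tpwc dqwhd nhme lsb
Hunk 4: at line 2 remove [xib] add [xcq,kwkz,vpb] -> 10 lines: xuofn ywm xcq kwkz vpb akq tpwc dqwhd nhme lsb
Hunk 5: at line 5 remove [akq,tpwc,dqwhd] add [gukfa] -> 8 lines: xuofn ywm xcq kwkz vpb gukfa nhme lsb
Hunk 6: at line 1 remove [ywm,xcq] add [gerh] -> 7 lines: xuofn gerh kwkz vpb gukfa nhme lsb
Hunk 7: at line 1 remove [kwkz,vpb,gukfa] add [usze,vlp] -> 6 lines: xuofn gerh usze vlp nhme lsb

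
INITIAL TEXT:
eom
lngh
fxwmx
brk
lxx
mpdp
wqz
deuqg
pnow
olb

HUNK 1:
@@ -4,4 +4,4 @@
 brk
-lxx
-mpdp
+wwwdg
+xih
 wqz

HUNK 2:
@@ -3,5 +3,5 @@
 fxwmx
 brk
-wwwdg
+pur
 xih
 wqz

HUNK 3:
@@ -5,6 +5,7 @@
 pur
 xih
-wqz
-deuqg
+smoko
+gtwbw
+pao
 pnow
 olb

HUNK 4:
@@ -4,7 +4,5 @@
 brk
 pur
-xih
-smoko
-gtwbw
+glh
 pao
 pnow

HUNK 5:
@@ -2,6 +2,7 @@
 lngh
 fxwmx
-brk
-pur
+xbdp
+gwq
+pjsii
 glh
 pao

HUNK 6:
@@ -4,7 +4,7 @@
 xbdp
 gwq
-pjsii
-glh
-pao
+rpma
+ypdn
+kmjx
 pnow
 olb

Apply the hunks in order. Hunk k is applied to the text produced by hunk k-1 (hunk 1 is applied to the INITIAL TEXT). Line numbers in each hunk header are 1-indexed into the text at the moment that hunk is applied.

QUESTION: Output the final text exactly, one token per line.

Answer: eom
lngh
fxwmx
xbdp
gwq
rpma
ypdn
kmjx
pnow
olb

Derivation:
Hunk 1: at line 4 remove [lxx,mpdp] add [wwwdg,xih] -> 10 lines: eom lngh fxwmx brk wwwdg xih wqz deuqg pnow olb
Hunk 2: at line 3 remove [wwwdg] add [pur] -> 10 lines: eom lngh fxwmx brk pur xih wqz deuqg pnow olb
Hunk 3: at line 5 remove [wqz,deuqg] add [smoko,gtwbw,pao] -> 11 lines: eom lngh fxwmx brk pur xih smoko gtwbw pao pnow olb
Hunk 4: at line 4 remove [xih,smoko,gtwbw] add [glh] -> 9 lines: eom lngh fxwmx brk pur glh pao pnow olb
Hunk 5: at line 2 remove [brk,pur] add [xbdp,gwq,pjsii] -> 10 lines: eom lngh fxwmx xbdp gwq pjsii glh pao pnow olb
Hunk 6: at line 4 remove [pjsii,glh,pao] add [rpma,ypdn,kmjx] -> 10 lines: eom lngh fxwmx xbdp gwq rpma ypdn kmjx pnow olb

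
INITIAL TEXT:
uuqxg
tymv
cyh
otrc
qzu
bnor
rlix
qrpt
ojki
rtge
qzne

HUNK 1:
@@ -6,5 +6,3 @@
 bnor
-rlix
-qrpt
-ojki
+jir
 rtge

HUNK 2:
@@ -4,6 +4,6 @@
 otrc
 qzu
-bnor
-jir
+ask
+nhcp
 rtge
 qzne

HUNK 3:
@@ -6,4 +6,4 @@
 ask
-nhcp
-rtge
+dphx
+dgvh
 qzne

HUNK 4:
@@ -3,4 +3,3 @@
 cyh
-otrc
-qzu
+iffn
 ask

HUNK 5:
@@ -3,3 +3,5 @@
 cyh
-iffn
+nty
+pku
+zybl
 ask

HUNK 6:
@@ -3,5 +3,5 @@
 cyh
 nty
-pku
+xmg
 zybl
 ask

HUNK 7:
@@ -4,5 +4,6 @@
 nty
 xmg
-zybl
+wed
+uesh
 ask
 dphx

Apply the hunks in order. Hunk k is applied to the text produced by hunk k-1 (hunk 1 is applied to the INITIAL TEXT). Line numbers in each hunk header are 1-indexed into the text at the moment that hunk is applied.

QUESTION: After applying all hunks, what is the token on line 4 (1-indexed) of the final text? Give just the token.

Hunk 1: at line 6 remove [rlix,qrpt,ojki] add [jir] -> 9 lines: uuqxg tymv cyh otrc qzu bnor jir rtge qzne
Hunk 2: at line 4 remove [bnor,jir] add [ask,nhcp] -> 9 lines: uuqxg tymv cyh otrc qzu ask nhcp rtge qzne
Hunk 3: at line 6 remove [nhcp,rtge] add [dphx,dgvh] -> 9 lines: uuqxg tymv cyh otrc qzu ask dphx dgvh qzne
Hunk 4: at line 3 remove [otrc,qzu] add [iffn] -> 8 lines: uuqxg tymv cyh iffn ask dphx dgvh qzne
Hunk 5: at line 3 remove [iffn] add [nty,pku,zybl] -> 10 lines: uuqxg tymv cyh nty pku zybl ask dphx dgvh qzne
Hunk 6: at line 3 remove [pku] add [xmg] -> 10 lines: uuqxg tymv cyh nty xmg zybl ask dphx dgvh qzne
Hunk 7: at line 4 remove [zybl] add [wed,uesh] -> 11 lines: uuqxg tymv cyh nty xmg wed uesh ask dphx dgvh qzne
Final line 4: nty

Answer: nty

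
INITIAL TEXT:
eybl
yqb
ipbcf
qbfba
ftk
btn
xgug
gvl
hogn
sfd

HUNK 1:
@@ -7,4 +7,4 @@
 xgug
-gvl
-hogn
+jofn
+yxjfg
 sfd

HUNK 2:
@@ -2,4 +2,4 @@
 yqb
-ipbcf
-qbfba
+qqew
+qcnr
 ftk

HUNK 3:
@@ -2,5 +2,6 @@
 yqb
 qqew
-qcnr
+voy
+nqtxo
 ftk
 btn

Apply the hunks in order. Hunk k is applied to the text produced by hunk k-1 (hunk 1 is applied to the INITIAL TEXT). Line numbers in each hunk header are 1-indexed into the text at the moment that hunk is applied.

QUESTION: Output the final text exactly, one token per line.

Hunk 1: at line 7 remove [gvl,hogn] add [jofn,yxjfg] -> 10 lines: eybl yqb ipbcf qbfba ftk btn xgug jofn yxjfg sfd
Hunk 2: at line 2 remove [ipbcf,qbfba] add [qqew,qcnr] -> 10 lines: eybl yqb qqew qcnr ftk btn xgug jofn yxjfg sfd
Hunk 3: at line 2 remove [qcnr] add [voy,nqtxo] -> 11 lines: eybl yqb qqew voy nqtxo ftk btn xgug jofn yxjfg sfd

Answer: eybl
yqb
qqew
voy
nqtxo
ftk
btn
xgug
jofn
yxjfg
sfd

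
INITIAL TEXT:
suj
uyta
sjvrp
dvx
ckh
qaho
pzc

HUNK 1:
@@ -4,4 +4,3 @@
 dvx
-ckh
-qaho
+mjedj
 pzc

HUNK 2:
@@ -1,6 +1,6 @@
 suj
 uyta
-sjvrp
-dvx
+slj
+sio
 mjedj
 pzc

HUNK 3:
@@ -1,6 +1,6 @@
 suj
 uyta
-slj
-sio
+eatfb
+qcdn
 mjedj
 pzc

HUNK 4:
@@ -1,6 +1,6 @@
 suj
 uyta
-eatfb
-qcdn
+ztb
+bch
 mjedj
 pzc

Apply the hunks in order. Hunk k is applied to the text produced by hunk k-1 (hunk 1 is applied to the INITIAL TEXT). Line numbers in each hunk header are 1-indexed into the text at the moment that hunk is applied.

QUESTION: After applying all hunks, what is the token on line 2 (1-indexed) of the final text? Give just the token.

Hunk 1: at line 4 remove [ckh,qaho] add [mjedj] -> 6 lines: suj uyta sjvrp dvx mjedj pzc
Hunk 2: at line 1 remove [sjvrp,dvx] add [slj,sio] -> 6 lines: suj uyta slj sio mjedj pzc
Hunk 3: at line 1 remove [slj,sio] add [eatfb,qcdn] -> 6 lines: suj uyta eatfb qcdn mjedj pzc
Hunk 4: at line 1 remove [eatfb,qcdn] add [ztb,bch] -> 6 lines: suj uyta ztb bch mjedj pzc
Final line 2: uyta

Answer: uyta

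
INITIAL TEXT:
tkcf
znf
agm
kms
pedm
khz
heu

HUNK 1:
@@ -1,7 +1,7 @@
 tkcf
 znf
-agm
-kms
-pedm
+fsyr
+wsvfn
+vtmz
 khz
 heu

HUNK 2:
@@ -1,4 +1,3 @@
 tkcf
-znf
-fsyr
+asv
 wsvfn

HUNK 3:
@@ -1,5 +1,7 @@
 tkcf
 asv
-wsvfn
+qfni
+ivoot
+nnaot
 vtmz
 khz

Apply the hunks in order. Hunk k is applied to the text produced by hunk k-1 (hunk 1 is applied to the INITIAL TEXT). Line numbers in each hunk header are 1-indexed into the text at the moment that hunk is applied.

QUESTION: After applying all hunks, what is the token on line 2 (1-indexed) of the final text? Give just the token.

Answer: asv

Derivation:
Hunk 1: at line 1 remove [agm,kms,pedm] add [fsyr,wsvfn,vtmz] -> 7 lines: tkcf znf fsyr wsvfn vtmz khz heu
Hunk 2: at line 1 remove [znf,fsyr] add [asv] -> 6 lines: tkcf asv wsvfn vtmz khz heu
Hunk 3: at line 1 remove [wsvfn] add [qfni,ivoot,nnaot] -> 8 lines: tkcf asv qfni ivoot nnaot vtmz khz heu
Final line 2: asv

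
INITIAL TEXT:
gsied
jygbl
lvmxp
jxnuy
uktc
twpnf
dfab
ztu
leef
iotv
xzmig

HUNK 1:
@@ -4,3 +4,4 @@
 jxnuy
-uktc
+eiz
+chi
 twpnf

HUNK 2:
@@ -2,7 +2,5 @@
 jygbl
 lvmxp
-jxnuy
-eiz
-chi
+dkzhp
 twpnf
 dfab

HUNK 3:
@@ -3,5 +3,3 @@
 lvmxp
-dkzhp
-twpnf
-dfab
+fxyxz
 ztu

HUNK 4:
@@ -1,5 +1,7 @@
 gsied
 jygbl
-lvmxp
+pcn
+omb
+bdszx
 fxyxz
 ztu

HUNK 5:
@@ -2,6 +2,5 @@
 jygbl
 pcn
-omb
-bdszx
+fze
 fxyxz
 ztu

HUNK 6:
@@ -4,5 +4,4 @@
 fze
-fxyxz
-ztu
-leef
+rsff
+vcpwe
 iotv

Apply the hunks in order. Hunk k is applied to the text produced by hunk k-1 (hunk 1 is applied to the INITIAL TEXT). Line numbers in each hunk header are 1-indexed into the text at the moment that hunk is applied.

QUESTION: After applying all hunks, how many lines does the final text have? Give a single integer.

Answer: 8

Derivation:
Hunk 1: at line 4 remove [uktc] add [eiz,chi] -> 12 lines: gsied jygbl lvmxp jxnuy eiz chi twpnf dfab ztu leef iotv xzmig
Hunk 2: at line 2 remove [jxnuy,eiz,chi] add [dkzhp] -> 10 lines: gsied jygbl lvmxp dkzhp twpnf dfab ztu leef iotv xzmig
Hunk 3: at line 3 remove [dkzhp,twpnf,dfab] add [fxyxz] -> 8 lines: gsied jygbl lvmxp fxyxz ztu leef iotv xzmig
Hunk 4: at line 1 remove [lvmxp] add [pcn,omb,bdszx] -> 10 lines: gsied jygbl pcn omb bdszx fxyxz ztu leef iotv xzmig
Hunk 5: at line 2 remove [omb,bdszx] add [fze] -> 9 lines: gsied jygbl pcn fze fxyxz ztu leef iotv xzmig
Hunk 6: at line 4 remove [fxyxz,ztu,leef] add [rsff,vcpwe] -> 8 lines: gsied jygbl pcn fze rsff vcpwe iotv xzmig
Final line count: 8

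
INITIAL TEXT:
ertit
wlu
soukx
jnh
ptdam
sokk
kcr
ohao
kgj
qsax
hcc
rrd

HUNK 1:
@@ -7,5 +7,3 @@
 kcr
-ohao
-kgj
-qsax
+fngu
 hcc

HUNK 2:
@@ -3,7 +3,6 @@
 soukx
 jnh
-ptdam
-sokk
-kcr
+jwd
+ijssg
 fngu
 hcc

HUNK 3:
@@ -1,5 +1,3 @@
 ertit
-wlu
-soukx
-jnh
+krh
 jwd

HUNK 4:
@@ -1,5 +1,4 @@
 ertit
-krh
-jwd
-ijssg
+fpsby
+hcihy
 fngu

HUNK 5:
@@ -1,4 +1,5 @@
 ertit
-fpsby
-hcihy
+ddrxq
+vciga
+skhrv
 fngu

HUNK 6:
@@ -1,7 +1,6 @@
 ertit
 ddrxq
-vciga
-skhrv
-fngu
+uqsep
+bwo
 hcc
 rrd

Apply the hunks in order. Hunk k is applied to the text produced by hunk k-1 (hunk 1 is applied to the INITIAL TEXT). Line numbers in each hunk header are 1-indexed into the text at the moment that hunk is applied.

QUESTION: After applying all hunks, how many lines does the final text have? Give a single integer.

Answer: 6

Derivation:
Hunk 1: at line 7 remove [ohao,kgj,qsax] add [fngu] -> 10 lines: ertit wlu soukx jnh ptdam sokk kcr fngu hcc rrd
Hunk 2: at line 3 remove [ptdam,sokk,kcr] add [jwd,ijssg] -> 9 lines: ertit wlu soukx jnh jwd ijssg fngu hcc rrd
Hunk 3: at line 1 remove [wlu,soukx,jnh] add [krh] -> 7 lines: ertit krh jwd ijssg fngu hcc rrd
Hunk 4: at line 1 remove [krh,jwd,ijssg] add [fpsby,hcihy] -> 6 lines: ertit fpsby hcihy fngu hcc rrd
Hunk 5: at line 1 remove [fpsby,hcihy] add [ddrxq,vciga,skhrv] -> 7 lines: ertit ddrxq vciga skhrv fngu hcc rrd
Hunk 6: at line 1 remove [vciga,skhrv,fngu] add [uqsep,bwo] -> 6 lines: ertit ddrxq uqsep bwo hcc rrd
Final line count: 6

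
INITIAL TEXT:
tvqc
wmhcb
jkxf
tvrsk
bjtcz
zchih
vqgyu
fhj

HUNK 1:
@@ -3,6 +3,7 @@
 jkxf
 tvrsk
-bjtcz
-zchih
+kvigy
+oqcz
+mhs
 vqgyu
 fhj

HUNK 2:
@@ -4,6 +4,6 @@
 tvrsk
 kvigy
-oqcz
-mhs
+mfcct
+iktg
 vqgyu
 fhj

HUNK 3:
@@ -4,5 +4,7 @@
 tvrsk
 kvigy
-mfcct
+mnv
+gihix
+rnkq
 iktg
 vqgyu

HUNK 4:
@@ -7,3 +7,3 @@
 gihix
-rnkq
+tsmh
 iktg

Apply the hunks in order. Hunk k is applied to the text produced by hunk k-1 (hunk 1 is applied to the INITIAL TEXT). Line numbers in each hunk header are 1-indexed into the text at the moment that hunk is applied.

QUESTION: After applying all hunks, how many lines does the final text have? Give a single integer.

Hunk 1: at line 3 remove [bjtcz,zchih] add [kvigy,oqcz,mhs] -> 9 lines: tvqc wmhcb jkxf tvrsk kvigy oqcz mhs vqgyu fhj
Hunk 2: at line 4 remove [oqcz,mhs] add [mfcct,iktg] -> 9 lines: tvqc wmhcb jkxf tvrsk kvigy mfcct iktg vqgyu fhj
Hunk 3: at line 4 remove [mfcct] add [mnv,gihix,rnkq] -> 11 lines: tvqc wmhcb jkxf tvrsk kvigy mnv gihix rnkq iktg vqgyu fhj
Hunk 4: at line 7 remove [rnkq] add [tsmh] -> 11 lines: tvqc wmhcb jkxf tvrsk kvigy mnv gihix tsmh iktg vqgyu fhj
Final line count: 11

Answer: 11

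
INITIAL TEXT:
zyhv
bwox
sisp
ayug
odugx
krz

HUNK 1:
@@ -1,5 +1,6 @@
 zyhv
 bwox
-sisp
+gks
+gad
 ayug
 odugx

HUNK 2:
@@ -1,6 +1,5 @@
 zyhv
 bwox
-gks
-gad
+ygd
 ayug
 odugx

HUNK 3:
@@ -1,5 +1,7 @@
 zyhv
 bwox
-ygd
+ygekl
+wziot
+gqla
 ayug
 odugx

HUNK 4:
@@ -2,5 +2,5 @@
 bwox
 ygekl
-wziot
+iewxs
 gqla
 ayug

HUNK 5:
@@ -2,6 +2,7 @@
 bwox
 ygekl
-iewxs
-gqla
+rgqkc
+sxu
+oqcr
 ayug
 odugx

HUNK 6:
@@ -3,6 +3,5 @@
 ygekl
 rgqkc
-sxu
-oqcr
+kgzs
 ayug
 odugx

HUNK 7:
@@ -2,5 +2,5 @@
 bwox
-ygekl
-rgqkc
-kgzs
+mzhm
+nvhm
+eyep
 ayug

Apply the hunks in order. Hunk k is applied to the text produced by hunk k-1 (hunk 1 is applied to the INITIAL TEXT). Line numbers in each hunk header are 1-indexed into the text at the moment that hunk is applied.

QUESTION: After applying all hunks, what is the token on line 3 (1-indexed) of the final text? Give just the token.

Hunk 1: at line 1 remove [sisp] add [gks,gad] -> 7 lines: zyhv bwox gks gad ayug odugx krz
Hunk 2: at line 1 remove [gks,gad] add [ygd] -> 6 lines: zyhv bwox ygd ayug odugx krz
Hunk 3: at line 1 remove [ygd] add [ygekl,wziot,gqla] -> 8 lines: zyhv bwox ygekl wziot gqla ayug odugx krz
Hunk 4: at line 2 remove [wziot] add [iewxs] -> 8 lines: zyhv bwox ygekl iewxs gqla ayug odugx krz
Hunk 5: at line 2 remove [iewxs,gqla] add [rgqkc,sxu,oqcr] -> 9 lines: zyhv bwox ygekl rgqkc sxu oqcr ayug odugx krz
Hunk 6: at line 3 remove [sxu,oqcr] add [kgzs] -> 8 lines: zyhv bwox ygekl rgqkc kgzs ayug odugx krz
Hunk 7: at line 2 remove [ygekl,rgqkc,kgzs] add [mzhm,nvhm,eyep] -> 8 lines: zyhv bwox mzhm nvhm eyep ayug odugx krz
Final line 3: mzhm

Answer: mzhm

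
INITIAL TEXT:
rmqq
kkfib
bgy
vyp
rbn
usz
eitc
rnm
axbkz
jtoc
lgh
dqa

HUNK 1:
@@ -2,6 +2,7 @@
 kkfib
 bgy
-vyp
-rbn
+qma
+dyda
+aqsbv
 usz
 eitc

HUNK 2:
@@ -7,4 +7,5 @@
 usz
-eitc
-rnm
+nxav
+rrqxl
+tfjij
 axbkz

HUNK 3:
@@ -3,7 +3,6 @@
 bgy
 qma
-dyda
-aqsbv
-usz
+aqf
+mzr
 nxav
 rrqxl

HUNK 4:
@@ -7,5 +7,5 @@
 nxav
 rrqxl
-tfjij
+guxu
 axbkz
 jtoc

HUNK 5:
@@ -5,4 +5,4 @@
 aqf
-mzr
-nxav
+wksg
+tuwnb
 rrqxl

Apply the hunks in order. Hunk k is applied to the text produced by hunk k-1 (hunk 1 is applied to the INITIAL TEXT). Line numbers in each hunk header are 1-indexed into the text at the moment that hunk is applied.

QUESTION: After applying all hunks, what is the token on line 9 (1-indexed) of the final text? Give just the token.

Answer: guxu

Derivation:
Hunk 1: at line 2 remove [vyp,rbn] add [qma,dyda,aqsbv] -> 13 lines: rmqq kkfib bgy qma dyda aqsbv usz eitc rnm axbkz jtoc lgh dqa
Hunk 2: at line 7 remove [eitc,rnm] add [nxav,rrqxl,tfjij] -> 14 lines: rmqq kkfib bgy qma dyda aqsbv usz nxav rrqxl tfjij axbkz jtoc lgh dqa
Hunk 3: at line 3 remove [dyda,aqsbv,usz] add [aqf,mzr] -> 13 lines: rmqq kkfib bgy qma aqf mzr nxav rrqxl tfjij axbkz jtoc lgh dqa
Hunk 4: at line 7 remove [tfjij] add [guxu] -> 13 lines: rmqq kkfib bgy qma aqf mzr nxav rrqxl guxu axbkz jtoc lgh dqa
Hunk 5: at line 5 remove [mzr,nxav] add [wksg,tuwnb] -> 13 lines: rmqq kkfib bgy qma aqf wksg tuwnb rrqxl guxu axbkz jtoc lgh dqa
Final line 9: guxu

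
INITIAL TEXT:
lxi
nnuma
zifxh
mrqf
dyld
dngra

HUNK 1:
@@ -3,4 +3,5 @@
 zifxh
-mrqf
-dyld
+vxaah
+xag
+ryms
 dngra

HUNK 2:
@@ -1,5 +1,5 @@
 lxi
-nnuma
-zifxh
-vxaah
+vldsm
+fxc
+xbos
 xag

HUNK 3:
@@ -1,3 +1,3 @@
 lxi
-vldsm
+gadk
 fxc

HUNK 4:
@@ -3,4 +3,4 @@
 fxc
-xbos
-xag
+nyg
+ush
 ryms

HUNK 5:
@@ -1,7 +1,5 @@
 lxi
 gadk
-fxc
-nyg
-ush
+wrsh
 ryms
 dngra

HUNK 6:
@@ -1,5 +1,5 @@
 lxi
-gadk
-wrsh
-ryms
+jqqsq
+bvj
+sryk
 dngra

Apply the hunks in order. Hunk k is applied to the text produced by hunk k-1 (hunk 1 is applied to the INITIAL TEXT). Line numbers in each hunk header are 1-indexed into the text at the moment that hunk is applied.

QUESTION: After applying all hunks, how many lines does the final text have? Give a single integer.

Hunk 1: at line 3 remove [mrqf,dyld] add [vxaah,xag,ryms] -> 7 lines: lxi nnuma zifxh vxaah xag ryms dngra
Hunk 2: at line 1 remove [nnuma,zifxh,vxaah] add [vldsm,fxc,xbos] -> 7 lines: lxi vldsm fxc xbos xag ryms dngra
Hunk 3: at line 1 remove [vldsm] add [gadk] -> 7 lines: lxi gadk fxc xbos xag ryms dngra
Hunk 4: at line 3 remove [xbos,xag] add [nyg,ush] -> 7 lines: lxi gadk fxc nyg ush ryms dngra
Hunk 5: at line 1 remove [fxc,nyg,ush] add [wrsh] -> 5 lines: lxi gadk wrsh ryms dngra
Hunk 6: at line 1 remove [gadk,wrsh,ryms] add [jqqsq,bvj,sryk] -> 5 lines: lxi jqqsq bvj sryk dngra
Final line count: 5

Answer: 5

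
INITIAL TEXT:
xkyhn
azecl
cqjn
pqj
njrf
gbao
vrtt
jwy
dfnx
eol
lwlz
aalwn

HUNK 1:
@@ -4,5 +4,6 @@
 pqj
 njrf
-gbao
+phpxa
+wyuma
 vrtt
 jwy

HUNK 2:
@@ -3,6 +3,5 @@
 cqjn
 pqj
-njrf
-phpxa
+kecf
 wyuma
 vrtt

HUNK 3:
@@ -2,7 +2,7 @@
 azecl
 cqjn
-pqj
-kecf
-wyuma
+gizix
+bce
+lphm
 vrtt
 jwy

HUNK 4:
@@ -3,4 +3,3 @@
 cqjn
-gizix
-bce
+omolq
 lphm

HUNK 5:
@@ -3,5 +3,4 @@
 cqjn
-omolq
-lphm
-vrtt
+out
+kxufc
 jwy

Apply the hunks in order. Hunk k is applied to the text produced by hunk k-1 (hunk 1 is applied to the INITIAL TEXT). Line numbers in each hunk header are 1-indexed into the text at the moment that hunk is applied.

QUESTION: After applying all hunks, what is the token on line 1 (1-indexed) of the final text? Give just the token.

Hunk 1: at line 4 remove [gbao] add [phpxa,wyuma] -> 13 lines: xkyhn azecl cqjn pqj njrf phpxa wyuma vrtt jwy dfnx eol lwlz aalwn
Hunk 2: at line 3 remove [njrf,phpxa] add [kecf] -> 12 lines: xkyhn azecl cqjn pqj kecf wyuma vrtt jwy dfnx eol lwlz aalwn
Hunk 3: at line 2 remove [pqj,kecf,wyuma] add [gizix,bce,lphm] -> 12 lines: xkyhn azecl cqjn gizix bce lphm vrtt jwy dfnx eol lwlz aalwn
Hunk 4: at line 3 remove [gizix,bce] add [omolq] -> 11 lines: xkyhn azecl cqjn omolq lphm vrtt jwy dfnx eol lwlz aalwn
Hunk 5: at line 3 remove [omolq,lphm,vrtt] add [out,kxufc] -> 10 lines: xkyhn azecl cqjn out kxufc jwy dfnx eol lwlz aalwn
Final line 1: xkyhn

Answer: xkyhn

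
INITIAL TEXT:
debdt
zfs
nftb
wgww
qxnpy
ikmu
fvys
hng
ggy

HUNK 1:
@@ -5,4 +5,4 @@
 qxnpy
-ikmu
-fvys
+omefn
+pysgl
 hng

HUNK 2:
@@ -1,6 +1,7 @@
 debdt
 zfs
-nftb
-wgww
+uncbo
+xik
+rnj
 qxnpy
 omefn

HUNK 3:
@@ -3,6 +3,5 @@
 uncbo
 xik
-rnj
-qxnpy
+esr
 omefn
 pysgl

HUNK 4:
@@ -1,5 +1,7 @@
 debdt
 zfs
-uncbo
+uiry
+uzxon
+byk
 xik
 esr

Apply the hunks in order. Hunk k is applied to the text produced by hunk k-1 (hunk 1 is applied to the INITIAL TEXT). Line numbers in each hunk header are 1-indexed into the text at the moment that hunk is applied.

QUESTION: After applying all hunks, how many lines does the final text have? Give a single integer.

Answer: 11

Derivation:
Hunk 1: at line 5 remove [ikmu,fvys] add [omefn,pysgl] -> 9 lines: debdt zfs nftb wgww qxnpy omefn pysgl hng ggy
Hunk 2: at line 1 remove [nftb,wgww] add [uncbo,xik,rnj] -> 10 lines: debdt zfs uncbo xik rnj qxnpy omefn pysgl hng ggy
Hunk 3: at line 3 remove [rnj,qxnpy] add [esr] -> 9 lines: debdt zfs uncbo xik esr omefn pysgl hng ggy
Hunk 4: at line 1 remove [uncbo] add [uiry,uzxon,byk] -> 11 lines: debdt zfs uiry uzxon byk xik esr omefn pysgl hng ggy
Final line count: 11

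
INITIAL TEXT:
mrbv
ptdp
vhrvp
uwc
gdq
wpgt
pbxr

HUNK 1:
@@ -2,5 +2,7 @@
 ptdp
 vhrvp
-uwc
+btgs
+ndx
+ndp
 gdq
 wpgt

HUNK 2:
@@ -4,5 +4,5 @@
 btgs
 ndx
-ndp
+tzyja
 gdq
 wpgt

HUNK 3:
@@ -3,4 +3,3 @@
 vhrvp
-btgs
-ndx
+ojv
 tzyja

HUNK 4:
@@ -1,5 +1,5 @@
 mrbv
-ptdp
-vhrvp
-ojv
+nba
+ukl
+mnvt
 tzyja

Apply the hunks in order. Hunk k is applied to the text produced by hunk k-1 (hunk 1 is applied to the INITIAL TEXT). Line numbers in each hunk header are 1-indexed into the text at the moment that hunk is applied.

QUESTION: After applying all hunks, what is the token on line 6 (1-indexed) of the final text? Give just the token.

Hunk 1: at line 2 remove [uwc] add [btgs,ndx,ndp] -> 9 lines: mrbv ptdp vhrvp btgs ndx ndp gdq wpgt pbxr
Hunk 2: at line 4 remove [ndp] add [tzyja] -> 9 lines: mrbv ptdp vhrvp btgs ndx tzyja gdq wpgt pbxr
Hunk 3: at line 3 remove [btgs,ndx] add [ojv] -> 8 lines: mrbv ptdp vhrvp ojv tzyja gdq wpgt pbxr
Hunk 4: at line 1 remove [ptdp,vhrvp,ojv] add [nba,ukl,mnvt] -> 8 lines: mrbv nba ukl mnvt tzyja gdq wpgt pbxr
Final line 6: gdq

Answer: gdq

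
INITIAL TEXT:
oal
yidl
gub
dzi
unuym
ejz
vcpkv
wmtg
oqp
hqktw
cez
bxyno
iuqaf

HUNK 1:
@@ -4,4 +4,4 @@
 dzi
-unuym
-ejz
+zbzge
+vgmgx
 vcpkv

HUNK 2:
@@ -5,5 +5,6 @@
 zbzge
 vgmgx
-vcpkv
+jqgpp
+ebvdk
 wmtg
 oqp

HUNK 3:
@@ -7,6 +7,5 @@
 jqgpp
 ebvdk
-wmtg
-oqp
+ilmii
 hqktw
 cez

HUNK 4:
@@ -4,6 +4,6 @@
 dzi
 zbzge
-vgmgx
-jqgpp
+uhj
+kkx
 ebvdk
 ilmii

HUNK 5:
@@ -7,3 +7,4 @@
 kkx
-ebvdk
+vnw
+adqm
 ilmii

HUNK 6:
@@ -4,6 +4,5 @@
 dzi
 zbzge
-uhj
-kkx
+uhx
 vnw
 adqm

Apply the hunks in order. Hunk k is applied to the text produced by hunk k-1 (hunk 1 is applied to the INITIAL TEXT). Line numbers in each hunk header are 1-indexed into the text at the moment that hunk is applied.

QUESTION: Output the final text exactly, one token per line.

Hunk 1: at line 4 remove [unuym,ejz] add [zbzge,vgmgx] -> 13 lines: oal yidl gub dzi zbzge vgmgx vcpkv wmtg oqp hqktw cez bxyno iuqaf
Hunk 2: at line 5 remove [vcpkv] add [jqgpp,ebvdk] -> 14 lines: oal yidl gub dzi zbzge vgmgx jqgpp ebvdk wmtg oqp hqktw cez bxyno iuqaf
Hunk 3: at line 7 remove [wmtg,oqp] add [ilmii] -> 13 lines: oal yidl gub dzi zbzge vgmgx jqgpp ebvdk ilmii hqktw cez bxyno iuqaf
Hunk 4: at line 4 remove [vgmgx,jqgpp] add [uhj,kkx] -> 13 lines: oal yidl gub dzi zbzge uhj kkx ebvdk ilmii hqktw cez bxyno iuqaf
Hunk 5: at line 7 remove [ebvdk] add [vnw,adqm] -> 14 lines: oal yidl gub dzi zbzge uhj kkx vnw adqm ilmii hqktw cez bxyno iuqaf
Hunk 6: at line 4 remove [uhj,kkx] add [uhx] -> 13 lines: oal yidl gub dzi zbzge uhx vnw adqm ilmii hqktw cez bxyno iuqaf

Answer: oal
yidl
gub
dzi
zbzge
uhx
vnw
adqm
ilmii
hqktw
cez
bxyno
iuqaf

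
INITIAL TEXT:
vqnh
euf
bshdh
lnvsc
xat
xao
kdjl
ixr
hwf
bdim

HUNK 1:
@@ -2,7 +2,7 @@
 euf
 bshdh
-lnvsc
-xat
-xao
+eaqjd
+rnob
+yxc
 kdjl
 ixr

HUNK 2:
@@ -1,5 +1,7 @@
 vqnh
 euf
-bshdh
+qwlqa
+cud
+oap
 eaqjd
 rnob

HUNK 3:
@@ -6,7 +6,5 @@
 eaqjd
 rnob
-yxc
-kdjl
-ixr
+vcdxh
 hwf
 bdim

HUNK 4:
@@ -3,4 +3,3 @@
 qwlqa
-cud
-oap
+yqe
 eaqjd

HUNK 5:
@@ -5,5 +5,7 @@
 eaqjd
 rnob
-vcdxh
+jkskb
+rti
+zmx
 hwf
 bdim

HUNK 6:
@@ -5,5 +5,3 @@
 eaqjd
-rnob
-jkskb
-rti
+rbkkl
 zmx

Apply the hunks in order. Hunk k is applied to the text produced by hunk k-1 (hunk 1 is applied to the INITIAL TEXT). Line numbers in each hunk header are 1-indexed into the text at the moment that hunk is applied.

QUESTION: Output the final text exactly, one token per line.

Answer: vqnh
euf
qwlqa
yqe
eaqjd
rbkkl
zmx
hwf
bdim

Derivation:
Hunk 1: at line 2 remove [lnvsc,xat,xao] add [eaqjd,rnob,yxc] -> 10 lines: vqnh euf bshdh eaqjd rnob yxc kdjl ixr hwf bdim
Hunk 2: at line 1 remove [bshdh] add [qwlqa,cud,oap] -> 12 lines: vqnh euf qwlqa cud oap eaqjd rnob yxc kdjl ixr hwf bdim
Hunk 3: at line 6 remove [yxc,kdjl,ixr] add [vcdxh] -> 10 lines: vqnh euf qwlqa cud oap eaqjd rnob vcdxh hwf bdim
Hunk 4: at line 3 remove [cud,oap] add [yqe] -> 9 lines: vqnh euf qwlqa yqe eaqjd rnob vcdxh hwf bdim
Hunk 5: at line 5 remove [vcdxh] add [jkskb,rti,zmx] -> 11 lines: vqnh euf qwlqa yqe eaqjd rnob jkskb rti zmx hwf bdim
Hunk 6: at line 5 remove [rnob,jkskb,rti] add [rbkkl] -> 9 lines: vqnh euf qwlqa yqe eaqjd rbkkl zmx hwf bdim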